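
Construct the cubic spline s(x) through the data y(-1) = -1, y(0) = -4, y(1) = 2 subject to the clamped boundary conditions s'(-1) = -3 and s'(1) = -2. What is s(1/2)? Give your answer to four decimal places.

Put σ_i = s'' at the i-th knot. Here h = (1, 1) and Δ = (-3, 6), so the interior equations h_(i-1)·σ_(i-1) + 2(h_(i-1)+h_i)·σ_i + h_i·σ_(i+1) = 6(Δ_i − Δ_(i-1)) read
  1·σ_0 + 4·σ_1 + 1·σ_2 = 6(Δ_1 - Δ_0) = 54
Clamped end conditions give two more equations: 2h_0·σ_0 + h_0·σ_1 = 6(Δ_0 - s'(-1)) = 0 and h_1·σ_1 + 2h_1·σ_2 = 6(s'(1) - Δ_1) = -48.
Solving: σ_0 = -13, σ_1 = 26, σ_2 = -37.
On [0, 1], s(x) = -4 + 7/2·x + 13·x² - 21/2·x³.
With x = 1/2: s(1/2) = -5/16.

-0.3125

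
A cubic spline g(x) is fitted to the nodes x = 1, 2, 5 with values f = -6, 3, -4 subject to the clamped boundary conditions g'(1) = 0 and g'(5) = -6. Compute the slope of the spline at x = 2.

10

Write M_i for g''(x_i). With h_i = 1, 3 and divided differences Δ_i = 9, -7/3, the continuity of g' gives the tridiagonal system
  1·M_0 + 8·M_1 + 3·M_2 = 6(Δ_1 - Δ_0) = -68
Clamped end conditions give two more equations: 2h_0·M_0 + h_0·M_1 = 6(Δ_0 - g'(1)) = 54 and h_1·M_1 + 2h_1·M_2 = 6(g'(5) - Δ_1) = -22.
Hence M_0 = 34, M_1 = -14, M_2 = 10/3.
On [2, 5], g'(x) = b_1 + 2c_1·(x - 2) + 3d_1·(x - 2)² with b_1 = Δ_1 - h_1(2M_1 + M_2)/6 = 10, c_1 = M_1/2 = -7, d_1 = (M_2 - M_1)/(6h_1) = 26/27. So g'(2) = 10.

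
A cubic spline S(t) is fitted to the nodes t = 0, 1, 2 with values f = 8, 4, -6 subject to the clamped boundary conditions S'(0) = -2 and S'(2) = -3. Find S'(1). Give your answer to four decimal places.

-9.2500

With σ_i denoting the second derivative at x_i, h_i = 1, 1, and Δ_i = (y_(i+1) − y_i)/h_i = -4, -10:
  1·σ_0 + 4·σ_1 + 1·σ_2 = 6(Δ_1 - Δ_0) = -36
Clamped end conditions give two more equations: 2h_0·σ_0 + h_0·σ_1 = 6(Δ_0 - S'(0)) = -12 and h_1·σ_1 + 2h_1·σ_2 = 6(S'(2) - Δ_1) = 42.
Hence σ_0 = 5/2, σ_1 = -17, σ_2 = 59/2.
On [1, 2], S'(t) = b_1 + 2c_1·(t - 1) + 3d_1·(t - 1)² with b_1 = Δ_1 - h_1(2σ_1 + σ_2)/6 = -37/4, c_1 = σ_1/2 = -17/2, d_1 = (σ_2 - σ_1)/(6h_1) = 31/4. So S'(1) = -37/4.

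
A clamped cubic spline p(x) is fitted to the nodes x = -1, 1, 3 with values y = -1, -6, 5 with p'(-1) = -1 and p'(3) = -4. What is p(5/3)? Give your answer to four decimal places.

Write M_i for p''(x_i). With h_i = 2, 2 and divided differences Δ_i = -5/2, 11/2, the continuity of p' gives the tridiagonal system
  2·M_0 + 8·M_1 + 2·M_2 = 6(Δ_1 - Δ_0) = 48
Clamped end conditions give two more equations: 2h_0·M_0 + h_0·M_1 = 6(Δ_0 - p'(-1)) = -9 and h_1·M_1 + 2h_1·M_2 = 6(p'(3) - Δ_1) = -57.
Solving the tridiagonal system: M_0 = -9, M_1 = 27/2, M_2 = -21.
On [1, 3], p(x) = -6 + 7/2·(x - 1) + 27/4·(x - 1)² - 23/8·(x - 1)³.
With (x - 1) = 2/3: p(5/3) = -41/27.

-1.5185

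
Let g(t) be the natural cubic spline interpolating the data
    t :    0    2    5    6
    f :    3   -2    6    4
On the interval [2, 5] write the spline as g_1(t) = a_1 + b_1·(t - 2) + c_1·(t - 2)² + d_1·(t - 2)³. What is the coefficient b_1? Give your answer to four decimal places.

Put m_i = g'' at the i-th knot. Here h = (2, 3, 1) and Δ = (-5/2, 8/3, -2), so the interior equations h_(i-1)·m_(i-1) + 2(h_(i-1)+h_i)·m_i + h_i·m_(i+1) = 6(Δ_i − Δ_(i-1)) read
  2·m_0 + 10·m_1 + 3·m_2 = 6(Δ_1 - Δ_0) = 31
  3·m_1 + 8·m_2 + 1·m_3 = 6(Δ_2 - Δ_1) = -28
Natural end conditions: m_0 = m_3 = 0.
Solving the tridiagonal system: m_0 = 0, m_1 = 332/71, m_2 = -373/71, m_3 = 0.
On [2, 5], with g_1(t) = a_1 + b_1·(t - 2) + c_1·(t - 2)² + d_1·(t - 2)³: c_1 = m_1/2 = 166/71, d_1 = (m_2 - m_1)/(6h_1) = -235/426, b_1 = Δ_1 - h_1(2m_1 + m_2)/6 = 263/426.

0.6174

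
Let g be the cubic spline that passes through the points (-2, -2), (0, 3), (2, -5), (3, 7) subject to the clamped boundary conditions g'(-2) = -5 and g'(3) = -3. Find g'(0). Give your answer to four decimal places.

-2.7391

Write m_i for g''(x_i). With h_i = 2, 2, 1 and divided differences Δ_i = 5/2, -4, 12, the continuity of g' gives the tridiagonal system
  2·m_0 + 8·m_1 + 2·m_2 = 6(Δ_1 - Δ_0) = -39
  2·m_1 + 6·m_2 + 1·m_3 = 6(Δ_2 - Δ_1) = 96
Clamped end conditions give two more equations: 2h_0·m_0 + h_0·m_1 = 6(Δ_0 - g'(-2)) = 45 and h_2·m_2 + 2h_2·m_3 = 6(g'(3) - Δ_2) = -90.
Hence m_0 = 931/46, m_1 = -827/46, m_2 = 740/23, m_3 = -1405/23.
On [0, 2], g'(x) = b_1 + 2c_1·x + 3d_1·x² with b_1 = Δ_1 - h_1(2m_1 + m_2)/6 = -63/23, c_1 = m_1/2 = -827/92, d_1 = (m_2 - m_1)/(6h_1) = 769/184. So g'(0) = -63/23.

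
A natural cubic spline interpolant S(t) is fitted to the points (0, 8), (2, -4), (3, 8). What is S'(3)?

15

With σ_i denoting the second derivative at x_i, h_i = 2, 1, and Δ_i = (y_(i+1) − y_i)/h_i = -6, 12:
  2·σ_0 + 6·σ_1 + 1·σ_2 = 6(Δ_1 - Δ_0) = 108
Natural end conditions: σ_0 = σ_2 = 0.
Solving the tridiagonal system: σ_0 = 0, σ_1 = 18, σ_2 = 0.
On [2, 3], S'(t) = b_1 + 2c_1·(t - 2) + 3d_1·(t - 2)² with b_1 = Δ_1 - h_1(2σ_1 + σ_2)/6 = 6, c_1 = σ_1/2 = 9, d_1 = (σ_2 - σ_1)/(6h_1) = -3. So S'(3) = 15.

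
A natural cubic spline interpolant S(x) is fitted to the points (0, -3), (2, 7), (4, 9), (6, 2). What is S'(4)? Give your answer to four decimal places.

Put m_i = S'' at the i-th knot. Here h = (2, 2, 2) and Δ = (5, 1, -7/2), so the interior equations h_(i-1)·m_(i-1) + 2(h_(i-1)+h_i)·m_i + h_i·m_(i+1) = 6(Δ_i − Δ_(i-1)) read
  2·m_0 + 8·m_1 + 2·m_2 = 6(Δ_1 - Δ_0) = -24
  2·m_1 + 8·m_2 + 2·m_3 = 6(Δ_2 - Δ_1) = -27
Natural end conditions: m_0 = m_3 = 0.
Forward elimination and back-substitution give m_0 = 0, m_1 = -23/10, m_2 = -14/5, m_3 = 0.
On [4, 6], S'(x) = b_2 + 2c_2·(x - 4) + 3d_2·(x - 4)² with b_2 = Δ_2 - h_2(2m_2 + m_3)/6 = -49/30, c_2 = m_2/2 = -7/5, d_2 = (m_3 - m_2)/(6h_2) = 7/30. So S'(4) = -49/30.

-1.6333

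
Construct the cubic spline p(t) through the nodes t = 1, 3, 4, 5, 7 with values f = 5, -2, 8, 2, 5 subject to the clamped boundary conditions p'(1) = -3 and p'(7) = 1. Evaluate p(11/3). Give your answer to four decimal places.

Write m_i for p''(x_i). With h_i = 2, 1, 1, 2 and divided differences Δ_i = -7/2, 10, -6, 3/2, the continuity of p' gives the tridiagonal system
  2·m_0 + 6·m_1 + 1·m_2 = 6(Δ_1 - Δ_0) = 81
  1·m_1 + 4·m_2 + 1·m_3 = 6(Δ_2 - Δ_1) = -96
  1·m_2 + 6·m_3 + 2·m_4 = 6(Δ_3 - Δ_2) = 45
Clamped end conditions give two more equations: 2h_0·m_0 + h_0·m_1 = 6(Δ_0 - p'(1)) = -3 and h_3·m_3 + 2h_3·m_4 = 6(p'(7) - Δ_3) = -3.
Solving: m_0 = -743/60, m_1 = 349/15, m_2 = -203/6, m_3 = 241/15, m_4 = -527/60.
On [3, 4], p(t) = -2 + 473/60·(t - 3) + 349/30·(t - 3)² - 571/60·(t - 3)³.
With (t - 3) = 2/3: p(11/3) = 4541/810.

5.6062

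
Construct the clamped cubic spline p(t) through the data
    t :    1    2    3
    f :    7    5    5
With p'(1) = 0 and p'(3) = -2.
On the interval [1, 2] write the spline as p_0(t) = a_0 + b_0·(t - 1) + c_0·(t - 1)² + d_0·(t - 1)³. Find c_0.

-5

Let M_i = p''(x_i). Step sizes h_i = 1, 1; slopes of the chords Δ_i = (y_(i+1) - y_i)/h_i = -2, 0.
  1·M_0 + 4·M_1 + 1·M_2 = 6(Δ_1 - Δ_0) = 12
Clamped end conditions give two more equations: 2h_0·M_0 + h_0·M_1 = 6(Δ_0 - p'(1)) = -12 and h_1·M_1 + 2h_1·M_2 = 6(p'(3) - Δ_1) = -12.
Solving the tridiagonal system: M_0 = -10, M_1 = 8, M_2 = -10.
On [1, 2], with p_0(t) = a_0 + b_0·(t - 1) + c_0·(t - 1)² + d_0·(t - 1)³: c_0 = M_0/2 = -5, d_0 = (M_1 - M_0)/(6h_0) = 3, b_0 = Δ_0 - h_0(2M_0 + M_1)/6 = 0.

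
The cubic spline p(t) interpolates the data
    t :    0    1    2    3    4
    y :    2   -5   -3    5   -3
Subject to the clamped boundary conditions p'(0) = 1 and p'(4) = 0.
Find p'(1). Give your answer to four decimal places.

-6.4286

Put σ_i = p'' at the i-th knot. Here h = (1, 1, 1, 1) and Δ = (-7, 2, 8, -8), so the interior equations h_(i-1)·σ_(i-1) + 2(h_(i-1)+h_i)·σ_i + h_i·σ_(i+1) = 6(Δ_i − Δ_(i-1)) read
  1·σ_0 + 4·σ_1 + 1·σ_2 = 6(Δ_1 - Δ_0) = 54
  1·σ_1 + 4·σ_2 + 1·σ_3 = 6(Δ_2 - Δ_1) = 36
  1·σ_2 + 4·σ_3 + 1·σ_4 = 6(Δ_3 - Δ_2) = -96
Clamped end conditions give two more equations: 2h_0·σ_0 + h_0·σ_1 = 6(Δ_0 - p'(0)) = -48 and h_3·σ_3 + 2h_3·σ_4 = 6(p'(4) - Δ_3) = 48.
Hence σ_0 = -232/7, σ_1 = 128/7, σ_2 = 14, σ_3 = -268/7, σ_4 = 302/7.
On [1, 2], p'(t) = b_1 + 2c_1·(t - 1) + 3d_1·(t - 1)² with b_1 = Δ_1 - h_1(2σ_1 + σ_2)/6 = -45/7, c_1 = σ_1/2 = 64/7, d_1 = (σ_2 - σ_1)/(6h_1) = -5/7. So p'(1) = -45/7.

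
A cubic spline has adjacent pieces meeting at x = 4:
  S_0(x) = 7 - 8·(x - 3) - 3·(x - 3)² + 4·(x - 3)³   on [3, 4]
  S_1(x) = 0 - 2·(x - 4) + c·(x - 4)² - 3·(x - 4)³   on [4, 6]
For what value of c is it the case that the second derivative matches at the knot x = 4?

9

S_0''(x) = -6 + 24·(x - 3), so S_0''(4) = 18. On the right, S_1''(4) = 2c, so c = 9.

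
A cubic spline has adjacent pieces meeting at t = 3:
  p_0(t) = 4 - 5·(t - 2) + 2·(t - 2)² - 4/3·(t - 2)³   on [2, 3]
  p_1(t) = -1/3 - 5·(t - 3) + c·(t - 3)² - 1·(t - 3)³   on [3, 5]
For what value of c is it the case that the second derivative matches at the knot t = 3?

p_0''(t) = 4 - 8·(t - 2), so p_0''(3) = -4. On the right, p_1''(3) = 2c, so c = -2.

-2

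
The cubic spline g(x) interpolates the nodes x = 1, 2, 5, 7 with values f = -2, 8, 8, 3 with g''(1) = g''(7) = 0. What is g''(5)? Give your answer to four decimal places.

0.8451

Write σ_i for g''(x_i). With h_i = 1, 3, 2 and divided differences Δ_i = 10, 0, -5/2, the continuity of g' gives the tridiagonal system
  1·σ_0 + 8·σ_1 + 3·σ_2 = 6(Δ_1 - Δ_0) = -60
  3·σ_1 + 10·σ_2 + 2·σ_3 = 6(Δ_2 - Δ_1) = -15
Natural end conditions: σ_0 = σ_3 = 0.
Hence σ_0 = 0, σ_1 = -555/71, σ_2 = 60/71, σ_3 = 0.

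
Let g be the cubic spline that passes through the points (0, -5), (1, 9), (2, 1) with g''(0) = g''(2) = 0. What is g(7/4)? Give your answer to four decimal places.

4.2891

Let M_i = g''(x_i). Step sizes h_i = 1, 1; slopes of the chords Δ_i = (y_(i+1) - y_i)/h_i = 14, -8.
  1·M_0 + 4·M_1 + 1·M_2 = 6(Δ_1 - Δ_0) = -132
Natural end conditions: M_0 = M_2 = 0.
Forward elimination and back-substitution give M_0 = 0, M_1 = -33, M_2 = 0.
On [1, 2], g(t) = 9 + 3·(t - 1) - 33/2·(t - 1)² + 11/2·(t - 1)³.
With (t - 1) = 3/4: g(7/4) = 549/128.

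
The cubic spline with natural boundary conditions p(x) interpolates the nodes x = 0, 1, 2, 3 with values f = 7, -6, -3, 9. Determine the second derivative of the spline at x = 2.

Put m_i = p'' at the i-th knot. Here h = (1, 1, 1) and Δ = (-13, 3, 12), so the interior equations h_(i-1)·m_(i-1) + 2(h_(i-1)+h_i)·m_i + h_i·m_(i+1) = 6(Δ_i − Δ_(i-1)) read
  1·m_0 + 4·m_1 + 1·m_2 = 6(Δ_1 - Δ_0) = 96
  1·m_1 + 4·m_2 + 1·m_3 = 6(Δ_2 - Δ_1) = 54
Natural end conditions: m_0 = m_3 = 0.
Hence m_0 = 0, m_1 = 22, m_2 = 8, m_3 = 0.

8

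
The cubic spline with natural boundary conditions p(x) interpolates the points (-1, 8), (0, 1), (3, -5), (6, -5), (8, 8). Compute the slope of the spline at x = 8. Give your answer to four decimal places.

Let M_i = p''(x_i). Step sizes h_i = 1, 3, 3, 2; slopes of the chords Δ_i = (y_(i+1) - y_i)/h_i = -7, -2, 0, 13/2.
  1·M_0 + 8·M_1 + 3·M_2 = 6(Δ_1 - Δ_0) = 30
  3·M_1 + 12·M_2 + 3·M_3 = 6(Δ_2 - Δ_1) = 12
  3·M_2 + 10·M_3 + 2·M_4 = 6(Δ_3 - Δ_2) = 39
Natural end conditions: M_0 = M_4 = 0.
Forward elimination and back-substitution give M_0 = 0, M_1 = 1107/266, M_2 = -146/133, M_3 = 1125/266, M_4 = 0.
On [6, 8], p'(x) = b_3 + 2c_3·(x - 6) + 3d_3·(x - 6)² with b_3 = Δ_3 - h_3(2M_3 + M_4)/6 = 979/266, c_3 = M_3/2 = 1125/532, d_3 = (M_4 - M_3)/(6h_3) = -375/1064. So p'(8) = 1052/133.

7.9098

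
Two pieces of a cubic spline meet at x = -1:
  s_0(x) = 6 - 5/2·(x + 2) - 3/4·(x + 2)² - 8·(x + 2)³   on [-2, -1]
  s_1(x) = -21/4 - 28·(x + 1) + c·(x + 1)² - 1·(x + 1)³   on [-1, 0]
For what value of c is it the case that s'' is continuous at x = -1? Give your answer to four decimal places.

-24.7500

s_0''(x) = -3/2 - 48·(x + 2), so s_0''(-1) = -99/2. On the right, s_1''(-1) = 2c, so c = -99/4.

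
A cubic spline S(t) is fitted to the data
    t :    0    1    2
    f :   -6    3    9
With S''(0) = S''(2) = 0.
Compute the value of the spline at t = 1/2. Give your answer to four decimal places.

-1.2188

Write m_i for S''(x_i). With h_i = 1, 1 and divided differences Δ_i = 9, 6, the continuity of S' gives the tridiagonal system
  1·m_0 + 4·m_1 + 1·m_2 = 6(Δ_1 - Δ_0) = -18
Natural end conditions: m_0 = m_2 = 0.
Solving: m_0 = 0, m_1 = -9/2, m_2 = 0.
On [0, 1], S(t) = -6 + 39/4·t + 0·t² - 3/4·t³.
With t = 1/2: S(1/2) = -39/32.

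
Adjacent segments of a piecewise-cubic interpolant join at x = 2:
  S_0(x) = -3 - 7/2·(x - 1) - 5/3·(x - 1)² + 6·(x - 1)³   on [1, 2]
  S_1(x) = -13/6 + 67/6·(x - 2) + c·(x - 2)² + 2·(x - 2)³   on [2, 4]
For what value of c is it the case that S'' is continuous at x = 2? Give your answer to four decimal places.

16.3333

S_0''(x) = -10/3 + 36·(x - 1), so S_0''(2) = 98/3. On the right, S_1''(2) = 2c, so c = 49/3.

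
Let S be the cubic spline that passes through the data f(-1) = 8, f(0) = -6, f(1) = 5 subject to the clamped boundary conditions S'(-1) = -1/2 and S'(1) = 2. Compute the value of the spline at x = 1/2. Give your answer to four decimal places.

Write m_i for S''(x_i). With h_i = 1, 1 and divided differences Δ_i = -14, 11, the continuity of S' gives the tridiagonal system
  1·m_0 + 4·m_1 + 1·m_2 = 6(Δ_1 - Δ_0) = 150
Clamped end conditions give two more equations: 2h_0·m_0 + h_0·m_1 = 6(Δ_0 - S'(-1)) = -81 and h_1·m_1 + 2h_1·m_2 = 6(S'(1) - Δ_1) = -54.
Solving: m_0 = -307/4, m_1 = 145/2, m_2 = -253/4.
On [0, 1], S(x) = -6 - 21/8·x + 145/4·x² - 181/8·x³.
With x = 1/2: S(1/2) = -69/64.

-1.0781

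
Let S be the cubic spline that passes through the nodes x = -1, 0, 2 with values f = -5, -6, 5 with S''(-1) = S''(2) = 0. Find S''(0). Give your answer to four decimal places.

6.5000

Put M_i = S'' at the i-th knot. Here h = (1, 2) and Δ = (-1, 11/2), so the interior equations h_(i-1)·M_(i-1) + 2(h_(i-1)+h_i)·M_i + h_i·M_(i+1) = 6(Δ_i − Δ_(i-1)) read
  1·M_0 + 6·M_1 + 2·M_2 = 6(Δ_1 - Δ_0) = 39
Natural end conditions: M_0 = M_2 = 0.
Solving: M_0 = 0, M_1 = 13/2, M_2 = 0.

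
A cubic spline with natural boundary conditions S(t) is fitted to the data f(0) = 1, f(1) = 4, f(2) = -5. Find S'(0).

6

Let m_i = S''(x_i). Step sizes h_i = 1, 1; slopes of the chords Δ_i = (y_(i+1) - y_i)/h_i = 3, -9.
  1·m_0 + 4·m_1 + 1·m_2 = 6(Δ_1 - Δ_0) = -72
Natural end conditions: m_0 = m_2 = 0.
Hence m_0 = 0, m_1 = -18, m_2 = 0.
On [0, 1], S'(t) = b_0 + 2c_0·t + 3d_0·t² with b_0 = Δ_0 - h_0(2m_0 + m_1)/6 = 6, c_0 = m_0/2 = 0, d_0 = (m_1 - m_0)/(6h_0) = -3. So S'(0) = 6.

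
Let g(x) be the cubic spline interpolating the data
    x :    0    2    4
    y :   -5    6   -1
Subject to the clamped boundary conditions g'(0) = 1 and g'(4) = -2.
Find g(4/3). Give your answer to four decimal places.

Put m_i = g'' at the i-th knot. Here h = (2, 2) and Δ = (11/2, -7/2), so the interior equations h_(i-1)·m_(i-1) + 2(h_(i-1)+h_i)·m_i + h_i·m_(i+1) = 6(Δ_i − Δ_(i-1)) read
  2·m_0 + 8·m_1 + 2·m_2 = 6(Δ_1 - Δ_0) = -54
Clamped end conditions give two more equations: 2h_0·m_0 + h_0·m_1 = 6(Δ_0 - g'(0)) = 27 and h_1·m_1 + 2h_1·m_2 = 6(g'(4) - Δ_1) = 9.
Forward elimination and back-substitution give m_0 = 51/4, m_1 = -12, m_2 = 33/4.
On [0, 2], g(x) = -5 + 1·x + 51/8·x² - 33/16·x³.
With x = 4/3: g(4/3) = 25/9.

2.7778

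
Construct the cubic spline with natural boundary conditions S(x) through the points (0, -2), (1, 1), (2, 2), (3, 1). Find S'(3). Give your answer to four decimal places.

-1.4000

Let σ_i = S''(x_i). Step sizes h_i = 1, 1, 1; slopes of the chords Δ_i = (y_(i+1) - y_i)/h_i = 3, 1, -1.
  1·σ_0 + 4·σ_1 + 1·σ_2 = 6(Δ_1 - Δ_0) = -12
  1·σ_1 + 4·σ_2 + 1·σ_3 = 6(Δ_2 - Δ_1) = -12
Natural end conditions: σ_0 = σ_3 = 0.
Hence σ_0 = 0, σ_1 = -12/5, σ_2 = -12/5, σ_3 = 0.
On [2, 3], S'(x) = b_2 + 2c_2·(x - 2) + 3d_2·(x - 2)² with b_2 = Δ_2 - h_2(2σ_2 + σ_3)/6 = -1/5, c_2 = σ_2/2 = -6/5, d_2 = (σ_3 - σ_2)/(6h_2) = 2/5. So S'(3) = -7/5.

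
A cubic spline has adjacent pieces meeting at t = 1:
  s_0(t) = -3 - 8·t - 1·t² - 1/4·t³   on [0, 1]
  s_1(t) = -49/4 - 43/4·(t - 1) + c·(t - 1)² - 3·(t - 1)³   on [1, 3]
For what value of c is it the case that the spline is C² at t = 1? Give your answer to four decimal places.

s_0''(t) = -2 - 3/2·t, so s_0''(1) = -7/2. On the right, s_1''(1) = 2c, so c = -7/4.

-1.7500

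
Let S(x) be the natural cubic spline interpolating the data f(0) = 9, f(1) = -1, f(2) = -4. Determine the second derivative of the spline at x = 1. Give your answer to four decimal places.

10.5000

Write σ_i for S''(x_i). With h_i = 1, 1 and divided differences Δ_i = -10, -3, the continuity of S' gives the tridiagonal system
  1·σ_0 + 4·σ_1 + 1·σ_2 = 6(Δ_1 - Δ_0) = 42
Natural end conditions: σ_0 = σ_2 = 0.
Hence σ_0 = 0, σ_1 = 21/2, σ_2 = 0.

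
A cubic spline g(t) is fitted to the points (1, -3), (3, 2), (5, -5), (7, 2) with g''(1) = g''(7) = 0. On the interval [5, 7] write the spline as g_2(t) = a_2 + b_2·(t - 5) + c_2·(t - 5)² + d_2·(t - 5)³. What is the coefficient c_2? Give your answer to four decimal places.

With σ_i denoting the second derivative at x_i, h_i = 2, 2, 2, and Δ_i = (y_(i+1) − y_i)/h_i = 5/2, -7/2, 7/2:
  2·σ_0 + 8·σ_1 + 2·σ_2 = 6(Δ_1 - Δ_0) = -36
  2·σ_1 + 8·σ_2 + 2·σ_3 = 6(Δ_2 - Δ_1) = 42
Natural end conditions: σ_0 = σ_3 = 0.
Solving the tridiagonal system: σ_0 = 0, σ_1 = -31/5, σ_2 = 34/5, σ_3 = 0.
On [5, 7], with g_2(t) = a_2 + b_2·(t - 5) + c_2·(t - 5)² + d_2·(t - 5)³: c_2 = σ_2/2 = 17/5, d_2 = (σ_3 - σ_2)/(6h_2) = -17/30, b_2 = Δ_2 - h_2(2σ_2 + σ_3)/6 = -31/30.

3.4000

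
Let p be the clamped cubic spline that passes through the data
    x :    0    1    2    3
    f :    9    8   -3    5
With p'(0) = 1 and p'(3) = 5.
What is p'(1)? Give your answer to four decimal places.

Let σ_i = p''(x_i). Step sizes h_i = 1, 1, 1; slopes of the chords Δ_i = (y_(i+1) - y_i)/h_i = -1, -11, 8.
  1·σ_0 + 4·σ_1 + 1·σ_2 = 6(Δ_1 - Δ_0) = -60
  1·σ_1 + 4·σ_2 + 1·σ_3 = 6(Δ_2 - Δ_1) = 114
Clamped end conditions give two more equations: 2h_0·σ_0 + h_0·σ_1 = 6(Δ_0 - p'(0)) = -12 and h_2·σ_2 + 2h_2·σ_3 = 6(p'(3) - Δ_2) = -18.
Hence σ_0 = 118/15, σ_1 = -416/15, σ_2 = 646/15, σ_3 = -458/15.
On [1, 2], p'(x) = b_1 + 2c_1·(x - 1) + 3d_1·(x - 1)² with b_1 = Δ_1 - h_1(2σ_1 + σ_2)/6 = -134/15, c_1 = σ_1/2 = -208/15, d_1 = (σ_2 - σ_1)/(6h_1) = 59/5. So p'(1) = -134/15.

-8.9333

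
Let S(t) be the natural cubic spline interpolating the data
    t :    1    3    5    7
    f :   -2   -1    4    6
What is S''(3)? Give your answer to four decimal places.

1.9000

With σ_i denoting the second derivative at x_i, h_i = 2, 2, 2, and Δ_i = (y_(i+1) − y_i)/h_i = 1/2, 5/2, 1:
  2·σ_0 + 8·σ_1 + 2·σ_2 = 6(Δ_1 - Δ_0) = 12
  2·σ_1 + 8·σ_2 + 2·σ_3 = 6(Δ_2 - Δ_1) = -9
Natural end conditions: σ_0 = σ_3 = 0.
Solving the tridiagonal system: σ_0 = 0, σ_1 = 19/10, σ_2 = -8/5, σ_3 = 0.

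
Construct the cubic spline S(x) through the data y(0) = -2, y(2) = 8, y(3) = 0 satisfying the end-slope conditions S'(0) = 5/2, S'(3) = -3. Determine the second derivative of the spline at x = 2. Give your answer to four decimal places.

With M_i denoting the second derivative at x_i, h_i = 2, 1, and Δ_i = (y_(i+1) − y_i)/h_i = 5, -8:
  2·M_0 + 6·M_1 + 1·M_2 = 6(Δ_1 - Δ_0) = -78
Clamped end conditions give two more equations: 2h_0·M_0 + h_0·M_1 = 6(Δ_0 - S'(0)) = 15 and h_1·M_1 + 2h_1·M_2 = 6(S'(3) - Δ_1) = 30.
Solving the tridiagonal system: M_0 = 179/12, M_1 = -67/3, M_2 = 157/6.

-22.3333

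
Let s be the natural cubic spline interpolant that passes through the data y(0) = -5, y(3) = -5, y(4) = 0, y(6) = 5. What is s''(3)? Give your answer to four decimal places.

4.1489

Write M_i for s''(x_i). With h_i = 3, 1, 2 and divided differences Δ_i = 0, 5, 5/2, the continuity of s' gives the tridiagonal system
  3·M_0 + 8·M_1 + 1·M_2 = 6(Δ_1 - Δ_0) = 30
  1·M_1 + 6·M_2 + 2·M_3 = 6(Δ_2 - Δ_1) = -15
Natural end conditions: M_0 = M_3 = 0.
Hence M_0 = 0, M_1 = 195/47, M_2 = -150/47, M_3 = 0.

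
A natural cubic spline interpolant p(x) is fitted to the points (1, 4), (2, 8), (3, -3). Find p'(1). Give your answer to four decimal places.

7.7500

Write M_i for p''(x_i). With h_i = 1, 1 and divided differences Δ_i = 4, -11, the continuity of p' gives the tridiagonal system
  1·M_0 + 4·M_1 + 1·M_2 = 6(Δ_1 - Δ_0) = -90
Natural end conditions: M_0 = M_2 = 0.
Forward elimination and back-substitution give M_0 = 0, M_1 = -45/2, M_2 = 0.
On [1, 2], p'(x) = b_0 + 2c_0·(x - 1) + 3d_0·(x - 1)² with b_0 = Δ_0 - h_0(2M_0 + M_1)/6 = 31/4, c_0 = M_0/2 = 0, d_0 = (M_1 - M_0)/(6h_0) = -15/4. So p'(1) = 31/4.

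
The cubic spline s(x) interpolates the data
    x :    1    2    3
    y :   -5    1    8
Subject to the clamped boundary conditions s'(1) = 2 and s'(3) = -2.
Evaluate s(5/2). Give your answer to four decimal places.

Let M_i = s''(x_i). Step sizes h_i = 1, 1; slopes of the chords Δ_i = (y_(i+1) - y_i)/h_i = 6, 7.
  1·M_0 + 4·M_1 + 1·M_2 = 6(Δ_1 - Δ_0) = 6
Clamped end conditions give two more equations: 2h_0·M_0 + h_0·M_1 = 6(Δ_0 - s'(1)) = 24 and h_1·M_1 + 2h_1·M_2 = 6(s'(3) - Δ_1) = -54.
Forward elimination and back-substitution give M_0 = 17/2, M_1 = 7, M_2 = -61/2.
On [2, 3], s(x) = 1 + 39/4·(x - 2) + 7/2·(x - 2)² - 25/4·(x - 2)³.
With (x - 2) = 1/2: s(5/2) = 191/32.

5.9688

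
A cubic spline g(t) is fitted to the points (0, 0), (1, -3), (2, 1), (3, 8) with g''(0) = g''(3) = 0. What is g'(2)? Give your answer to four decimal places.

6.3333

Let m_i = g''(x_i). Step sizes h_i = 1, 1, 1; slopes of the chords Δ_i = (y_(i+1) - y_i)/h_i = -3, 4, 7.
  1·m_0 + 4·m_1 + 1·m_2 = 6(Δ_1 - Δ_0) = 42
  1·m_1 + 4·m_2 + 1·m_3 = 6(Δ_2 - Δ_1) = 18
Natural end conditions: m_0 = m_3 = 0.
Hence m_0 = 0, m_1 = 10, m_2 = 2, m_3 = 0.
On [2, 3], g'(t) = b_2 + 2c_2·(t - 2) + 3d_2·(t - 2)² with b_2 = Δ_2 - h_2(2m_2 + m_3)/6 = 19/3, c_2 = m_2/2 = 1, d_2 = (m_3 - m_2)/(6h_2) = -1/3. So g'(2) = 19/3.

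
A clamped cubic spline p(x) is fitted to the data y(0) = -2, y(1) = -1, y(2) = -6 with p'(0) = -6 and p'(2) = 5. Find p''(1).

-29

Write m_i for p''(x_i). With h_i = 1, 1 and divided differences Δ_i = 1, -5, the continuity of p' gives the tridiagonal system
  1·m_0 + 4·m_1 + 1·m_2 = 6(Δ_1 - Δ_0) = -36
Clamped end conditions give two more equations: 2h_0·m_0 + h_0·m_1 = 6(Δ_0 - p'(0)) = 42 and h_1·m_1 + 2h_1·m_2 = 6(p'(2) - Δ_1) = 60.
Solving the tridiagonal system: m_0 = 71/2, m_1 = -29, m_2 = 89/2.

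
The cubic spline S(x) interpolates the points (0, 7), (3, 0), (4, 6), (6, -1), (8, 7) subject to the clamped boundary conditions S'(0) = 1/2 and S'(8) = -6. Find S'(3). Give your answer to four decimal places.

4.9125

With M_i denoting the second derivative at x_i, h_i = 3, 1, 2, 2, and Δ_i = (y_(i+1) − y_i)/h_i = -7/3, 6, -7/2, 4:
  3·M_0 + 8·M_1 + 1·M_2 = 6(Δ_1 - Δ_0) = 50
  1·M_1 + 6·M_2 + 2·M_3 = 6(Δ_2 - Δ_1) = -57
  2·M_2 + 8·M_3 + 2·M_4 = 6(Δ_3 - Δ_2) = 45
Clamped end conditions give two more equations: 2h_0·M_0 + h_0·M_1 = 6(Δ_0 - S'(0)) = -17 and h_3·M_3 + 2h_3·M_4 = 6(S'(8) - Δ_3) = -60.
Forward elimination and back-substitution give M_0 = -1033/120, M_1 = 231/20, M_2 = -663/40, M_3 = 309/20, M_4 = -909/40.
On [3, 4], S'(x) = b_1 + 2c_1·(x - 3) + 3d_1·(x - 3)² with b_1 = Δ_1 - h_1(2M_1 + M_2)/6 = 393/80, c_1 = M_1/2 = 231/40, d_1 = (M_2 - M_1)/(6h_1) = -75/16. So S'(3) = 393/80.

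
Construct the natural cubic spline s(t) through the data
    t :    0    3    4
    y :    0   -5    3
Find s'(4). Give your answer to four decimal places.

Write M_i for s''(x_i). With h_i = 3, 1 and divided differences Δ_i = -5/3, 8, the continuity of s' gives the tridiagonal system
  3·M_0 + 8·M_1 + 1·M_2 = 6(Δ_1 - Δ_0) = 58
Natural end conditions: M_0 = M_2 = 0.
Forward elimination and back-substitution give M_0 = 0, M_1 = 29/4, M_2 = 0.
On [3, 4], s'(t) = b_1 + 2c_1·(t - 3) + 3d_1·(t - 3)² with b_1 = Δ_1 - h_1(2M_1 + M_2)/6 = 67/12, c_1 = M_1/2 = 29/8, d_1 = (M_2 - M_1)/(6h_1) = -29/24. So s'(4) = 221/24.

9.2083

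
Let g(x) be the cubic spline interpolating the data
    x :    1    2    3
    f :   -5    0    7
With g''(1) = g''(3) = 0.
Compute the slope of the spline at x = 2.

Let M_i = g''(x_i). Step sizes h_i = 1, 1; slopes of the chords Δ_i = (y_(i+1) - y_i)/h_i = 5, 7.
  1·M_0 + 4·M_1 + 1·M_2 = 6(Δ_1 - Δ_0) = 12
Natural end conditions: M_0 = M_2 = 0.
Forward elimination and back-substitution give M_0 = 0, M_1 = 3, M_2 = 0.
On [2, 3], g'(x) = b_1 + 2c_1·(x - 2) + 3d_1·(x - 2)² with b_1 = Δ_1 - h_1(2M_1 + M_2)/6 = 6, c_1 = M_1/2 = 3/2, d_1 = (M_2 - M_1)/(6h_1) = -1/2. So g'(2) = 6.

6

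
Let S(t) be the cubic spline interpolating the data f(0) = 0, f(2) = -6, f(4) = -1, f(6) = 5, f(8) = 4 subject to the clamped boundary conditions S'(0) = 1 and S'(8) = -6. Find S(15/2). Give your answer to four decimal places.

6.0681

With σ_i denoting the second derivative at x_i, h_i = 2, 2, 2, 2, and Δ_i = (y_(i+1) − y_i)/h_i = -3, 5/2, 3, -1/2:
  2·σ_0 + 8·σ_1 + 2·σ_2 = 6(Δ_1 - Δ_0) = 33
  2·σ_1 + 8·σ_2 + 2·σ_3 = 6(Δ_2 - Δ_1) = 3
  2·σ_2 + 8·σ_3 + 2·σ_4 = 6(Δ_3 - Δ_2) = -21
Clamped end conditions give two more equations: 2h_0·σ_0 + h_0·σ_1 = 6(Δ_0 - S'(0)) = -24 and h_3·σ_3 + 2h_3·σ_4 = 6(S'(8) - Δ_3) = -33.
Solving the tridiagonal system: σ_0 = -263/28, σ_1 = 95/14, σ_2 = -5/4, σ_3 = -2/7, σ_4 = -227/28.
On [6, 8], S(t) = 5 + 67/28·(t - 6) - 1/7·(t - 6)² - 73/112·(t - 6)³.
With (t - 6) = 3/2: S(15/2) = 5437/896.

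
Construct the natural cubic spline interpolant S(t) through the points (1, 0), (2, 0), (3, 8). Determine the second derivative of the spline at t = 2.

With M_i denoting the second derivative at x_i, h_i = 1, 1, and Δ_i = (y_(i+1) − y_i)/h_i = 0, 8:
  1·M_0 + 4·M_1 + 1·M_2 = 6(Δ_1 - Δ_0) = 48
Natural end conditions: M_0 = M_2 = 0.
Hence M_0 = 0, M_1 = 12, M_2 = 0.

12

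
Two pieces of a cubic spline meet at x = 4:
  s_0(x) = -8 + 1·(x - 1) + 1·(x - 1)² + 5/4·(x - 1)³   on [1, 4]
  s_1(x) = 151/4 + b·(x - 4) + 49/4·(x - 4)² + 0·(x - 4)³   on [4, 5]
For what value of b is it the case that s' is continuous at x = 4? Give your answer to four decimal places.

40.7500

s_0'(x) = 1 + 2·(x - 1) + 15/4·(x - 1)², so s_0'(4) = 163/4. On the right, s_1'(4) = b, so b = 163/4.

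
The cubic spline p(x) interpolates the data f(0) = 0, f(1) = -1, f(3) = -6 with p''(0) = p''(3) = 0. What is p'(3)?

Let σ_i = p''(x_i). Step sizes h_i = 1, 2; slopes of the chords Δ_i = (y_(i+1) - y_i)/h_i = -1, -5/2.
  1·σ_0 + 6·σ_1 + 2·σ_2 = 6(Δ_1 - Δ_0) = -9
Natural end conditions: σ_0 = σ_2 = 0.
Forward elimination and back-substitution give σ_0 = 0, σ_1 = -3/2, σ_2 = 0.
On [1, 3], p'(x) = b_1 + 2c_1·(x - 1) + 3d_1·(x - 1)² with b_1 = Δ_1 - h_1(2σ_1 + σ_2)/6 = -3/2, c_1 = σ_1/2 = -3/4, d_1 = (σ_2 - σ_1)/(6h_1) = 1/8. So p'(3) = -3.

-3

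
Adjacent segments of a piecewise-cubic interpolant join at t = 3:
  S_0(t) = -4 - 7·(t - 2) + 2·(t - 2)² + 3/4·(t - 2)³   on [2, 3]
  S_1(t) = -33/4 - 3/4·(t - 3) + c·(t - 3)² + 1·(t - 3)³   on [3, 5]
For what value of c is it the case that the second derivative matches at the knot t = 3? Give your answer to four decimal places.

S_0''(t) = 4 + 9/2·(t - 2), so S_0''(3) = 17/2. On the right, S_1''(3) = 2c, so c = 17/4.

4.2500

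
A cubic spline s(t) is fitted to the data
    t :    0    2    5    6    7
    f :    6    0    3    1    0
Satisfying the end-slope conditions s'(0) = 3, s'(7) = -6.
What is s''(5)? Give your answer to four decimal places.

-5.6596

With m_i denoting the second derivative at x_i, h_i = 2, 3, 1, 1, and Δ_i = (y_(i+1) − y_i)/h_i = -3, 1, -2, -1:
  2·m_0 + 10·m_1 + 3·m_2 = 6(Δ_1 - Δ_0) = 24
  3·m_1 + 8·m_2 + 1·m_3 = 6(Δ_2 - Δ_1) = -18
  1·m_2 + 4·m_3 + 1·m_4 = 6(Δ_3 - Δ_2) = 6
Clamped end conditions give two more equations: 2h_0·m_0 + h_0·m_1 = 6(Δ_0 - s'(0)) = -36 and h_3·m_3 + 2h_3·m_4 = 6(s'(7) - Δ_3) = -30.
Solving: m_0 = -577/47, m_1 = 308/47, m_2 = -266/47, m_3 = 358/47, m_4 = -884/47.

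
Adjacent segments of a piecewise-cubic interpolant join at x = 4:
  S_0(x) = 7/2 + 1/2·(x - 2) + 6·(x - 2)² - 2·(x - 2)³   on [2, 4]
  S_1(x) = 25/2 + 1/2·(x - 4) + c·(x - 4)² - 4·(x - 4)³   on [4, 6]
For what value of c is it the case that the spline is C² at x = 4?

-6

S_0''(x) = 12 - 12·(x - 2), so S_0''(4) = -12. On the right, S_1''(4) = 2c, so c = -6.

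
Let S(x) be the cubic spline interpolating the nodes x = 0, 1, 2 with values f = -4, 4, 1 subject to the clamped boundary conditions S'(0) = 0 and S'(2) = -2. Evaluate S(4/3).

Write M_i for S''(x_i). With h_i = 1, 1 and divided differences Δ_i = 8, -3, the continuity of S' gives the tridiagonal system
  1·M_0 + 4·M_1 + 1·M_2 = 6(Δ_1 - Δ_0) = -66
Clamped end conditions give two more equations: 2h_0·M_0 + h_0·M_1 = 6(Δ_0 - S'(0)) = 48 and h_1·M_1 + 2h_1·M_2 = 6(S'(2) - Δ_1) = 6.
Hence M_0 = 79/2, M_1 = -31, M_2 = 37/2.
On [1, 2], S(x) = 4 + 17/4·(x - 1) - 31/2·(x - 1)² + 33/4·(x - 1)³.
With (x - 1) = 1/3: S(4/3) = 4.

4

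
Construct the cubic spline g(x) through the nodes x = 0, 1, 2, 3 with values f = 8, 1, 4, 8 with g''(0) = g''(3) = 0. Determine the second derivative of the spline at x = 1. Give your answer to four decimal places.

Write σ_i for g''(x_i). With h_i = 1, 1, 1 and divided differences Δ_i = -7, 3, 4, the continuity of g' gives the tridiagonal system
  1·σ_0 + 4·σ_1 + 1·σ_2 = 6(Δ_1 - Δ_0) = 60
  1·σ_1 + 4·σ_2 + 1·σ_3 = 6(Δ_2 - Δ_1) = 6
Natural end conditions: σ_0 = σ_3 = 0.
Forward elimination and back-substitution give σ_0 = 0, σ_1 = 78/5, σ_2 = -12/5, σ_3 = 0.

15.6000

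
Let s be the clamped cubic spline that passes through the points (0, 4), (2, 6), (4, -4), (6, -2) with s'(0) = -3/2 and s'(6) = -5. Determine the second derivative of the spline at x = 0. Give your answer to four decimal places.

Write m_i for s''(x_i). With h_i = 2, 2, 2 and divided differences Δ_i = 1, -5, 1, the continuity of s' gives the tridiagonal system
  2·m_0 + 8·m_1 + 2·m_2 = 6(Δ_1 - Δ_0) = -36
  2·m_1 + 8·m_2 + 2·m_3 = 6(Δ_2 - Δ_1) = 36
Clamped end conditions give two more equations: 2h_0·m_0 + h_0·m_1 = 6(Δ_0 - s'(0)) = 15 and h_2·m_2 + 2h_2·m_3 = 6(s'(6) - Δ_2) = -36.
Forward elimination and back-substitution give m_0 = 25/3, m_1 = -55/6, m_2 = 31/3, m_3 = -85/6.

8.3333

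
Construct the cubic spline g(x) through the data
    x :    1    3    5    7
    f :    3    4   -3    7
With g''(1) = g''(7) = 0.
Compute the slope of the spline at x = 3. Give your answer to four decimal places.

-2.7667

Write σ_i for g''(x_i). With h_i = 2, 2, 2 and divided differences Δ_i = 1/2, -7/2, 5, the continuity of g' gives the tridiagonal system
  2·σ_0 + 8·σ_1 + 2·σ_2 = 6(Δ_1 - Δ_0) = -24
  2·σ_1 + 8·σ_2 + 2·σ_3 = 6(Δ_2 - Δ_1) = 51
Natural end conditions: σ_0 = σ_3 = 0.
Solving the tridiagonal system: σ_0 = 0, σ_1 = -49/10, σ_2 = 38/5, σ_3 = 0.
On [3, 5], g'(x) = b_1 + 2c_1·(x - 3) + 3d_1·(x - 3)² with b_1 = Δ_1 - h_1(2σ_1 + σ_2)/6 = -83/30, c_1 = σ_1/2 = -49/20, d_1 = (σ_2 - σ_1)/(6h_1) = 25/24. So g'(3) = -83/30.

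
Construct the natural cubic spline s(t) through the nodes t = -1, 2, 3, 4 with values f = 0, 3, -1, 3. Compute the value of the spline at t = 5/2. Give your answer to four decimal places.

With σ_i denoting the second derivative at x_i, h_i = 3, 1, 1, and Δ_i = (y_(i+1) − y_i)/h_i = 1, -4, 4:
  3·σ_0 + 8·σ_1 + 1·σ_2 = 6(Δ_1 - Δ_0) = -30
  1·σ_1 + 4·σ_2 + 1·σ_3 = 6(Δ_2 - Δ_1) = 48
Natural end conditions: σ_0 = σ_3 = 0.
Forward elimination and back-substitution give σ_0 = 0, σ_1 = -168/31, σ_2 = 414/31, σ_3 = 0.
On [2, 3], s(t) = 3 - 137/31·(t - 2) - 84/31·(t - 2)² + 97/31·(t - 2)³.
With (t - 2) = 1/2: s(5/2) = 125/248.

0.5040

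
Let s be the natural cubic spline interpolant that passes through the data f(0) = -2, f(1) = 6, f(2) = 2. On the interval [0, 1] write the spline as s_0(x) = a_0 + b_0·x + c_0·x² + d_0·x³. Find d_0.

-3

Write σ_i for s''(x_i). With h_i = 1, 1 and divided differences Δ_i = 8, -4, the continuity of s' gives the tridiagonal system
  1·σ_0 + 4·σ_1 + 1·σ_2 = 6(Δ_1 - Δ_0) = -72
Natural end conditions: σ_0 = σ_2 = 0.
Solving: σ_0 = 0, σ_1 = -18, σ_2 = 0.
On [0, 1], with s_0(x) = a_0 + b_0·x + c_0·x² + d_0·x³: c_0 = σ_0/2 = 0, d_0 = (σ_1 - σ_0)/(6h_0) = -3, b_0 = Δ_0 - h_0(2σ_0 + σ_1)/6 = 11.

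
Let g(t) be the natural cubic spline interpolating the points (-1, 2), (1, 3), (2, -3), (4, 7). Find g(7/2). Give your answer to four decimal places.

2.5580

Let σ_i = g''(x_i). Step sizes h_i = 2, 1, 2; slopes of the chords Δ_i = (y_(i+1) - y_i)/h_i = 1/2, -6, 5.
  2·σ_0 + 6·σ_1 + 1·σ_2 = 6(Δ_1 - Δ_0) = -39
  1·σ_1 + 6·σ_2 + 2·σ_3 = 6(Δ_2 - Δ_1) = 66
Natural end conditions: σ_0 = σ_3 = 0.
Solving: σ_0 = 0, σ_1 = -60/7, σ_2 = 87/7, σ_3 = 0.
On [2, 4], g(t) = -3 - 23/7·(t - 2) + 87/14·(t - 2)² - 29/28·(t - 2)³.
With (t - 2) = 3/2: g(7/2) = 573/224.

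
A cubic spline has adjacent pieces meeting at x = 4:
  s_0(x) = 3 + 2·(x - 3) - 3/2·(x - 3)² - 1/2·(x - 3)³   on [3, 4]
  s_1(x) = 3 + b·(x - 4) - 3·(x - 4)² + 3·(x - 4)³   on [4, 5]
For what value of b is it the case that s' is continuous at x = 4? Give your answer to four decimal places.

s_0'(x) = 2 - 3·(x - 3) - 3/2·(x - 3)², so s_0'(4) = -5/2. On the right, s_1'(4) = b, so b = -5/2.

-2.5000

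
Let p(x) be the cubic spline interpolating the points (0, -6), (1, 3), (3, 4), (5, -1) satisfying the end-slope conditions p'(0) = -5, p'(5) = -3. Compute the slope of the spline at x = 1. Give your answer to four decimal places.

11.5217

With M_i denoting the second derivative at x_i, h_i = 1, 2, 2, and Δ_i = (y_(i+1) − y_i)/h_i = 9, 1/2, -5/2:
  1·M_0 + 6·M_1 + 2·M_2 = 6(Δ_1 - Δ_0) = -51
  2·M_1 + 8·M_2 + 2·M_3 = 6(Δ_2 - Δ_1) = -18
Clamped end conditions give two more equations: 2h_0·M_0 + h_0·M_1 = 6(Δ_0 - p'(0)) = 84 and h_2·M_2 + 2h_2·M_3 = 6(p'(5) - Δ_2) = -3.
Solving the tridiagonal system: M_0 = 1172/23, M_1 = -412/23, M_2 = 127/46, M_3 = -49/23.
On [1, 3], p'(x) = b_1 + 2c_1·(x - 1) + 3d_1·(x - 1)² with b_1 = Δ_1 - h_1(2M_1 + M_2)/6 = 265/23, c_1 = M_1/2 = -206/23, d_1 = (M_2 - M_1)/(6h_1) = 317/184. So p'(1) = 265/23.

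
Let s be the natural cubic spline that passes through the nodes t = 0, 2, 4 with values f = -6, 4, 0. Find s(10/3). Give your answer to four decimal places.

2.3704

Put M_i = s'' at the i-th knot. Here h = (2, 2) and Δ = (5, -2), so the interior equations h_(i-1)·M_(i-1) + 2(h_(i-1)+h_i)·M_i + h_i·M_(i+1) = 6(Δ_i − Δ_(i-1)) read
  2·M_0 + 8·M_1 + 2·M_2 = 6(Δ_1 - Δ_0) = -42
Natural end conditions: M_0 = M_2 = 0.
Solving: M_0 = 0, M_1 = -21/4, M_2 = 0.
On [2, 4], s(t) = 4 + 3/2·(t - 2) - 21/8·(t - 2)² + 7/16·(t - 2)³.
With (t - 2) = 4/3: s(10/3) = 64/27.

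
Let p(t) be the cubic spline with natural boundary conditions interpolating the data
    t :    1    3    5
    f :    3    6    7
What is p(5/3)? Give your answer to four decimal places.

4.1481

Let m_i = p''(x_i). Step sizes h_i = 2, 2; slopes of the chords Δ_i = (y_(i+1) - y_i)/h_i = 3/2, 1/2.
  2·m_0 + 8·m_1 + 2·m_2 = 6(Δ_1 - Δ_0) = -6
Natural end conditions: m_0 = m_2 = 0.
Solving: m_0 = 0, m_1 = -3/4, m_2 = 0.
On [1, 3], p(t) = 3 + 7/4·(t - 1) + 0·(t - 1)² - 1/16·(t - 1)³.
With (t - 1) = 2/3: p(5/3) = 112/27.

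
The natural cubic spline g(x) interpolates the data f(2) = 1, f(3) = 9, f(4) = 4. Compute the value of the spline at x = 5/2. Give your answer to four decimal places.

Write σ_i for g''(x_i). With h_i = 1, 1 and divided differences Δ_i = 8, -5, the continuity of g' gives the tridiagonal system
  1·σ_0 + 4·σ_1 + 1·σ_2 = 6(Δ_1 - Δ_0) = -78
Natural end conditions: σ_0 = σ_2 = 0.
Solving: σ_0 = 0, σ_1 = -39/2, σ_2 = 0.
On [2, 3], g(x) = 1 + 45/4·(x - 2) + 0·(x - 2)² - 13/4·(x - 2)³.
With (x - 2) = 1/2: g(5/2) = 199/32.

6.2188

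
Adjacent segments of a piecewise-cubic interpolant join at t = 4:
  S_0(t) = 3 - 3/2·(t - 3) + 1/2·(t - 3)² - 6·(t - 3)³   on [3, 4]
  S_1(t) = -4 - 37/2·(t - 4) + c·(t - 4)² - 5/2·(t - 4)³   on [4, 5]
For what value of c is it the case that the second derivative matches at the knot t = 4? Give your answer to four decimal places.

-17.5000

S_0''(t) = 1 - 36·(t - 3), so S_0''(4) = -35. On the right, S_1''(4) = 2c, so c = -35/2.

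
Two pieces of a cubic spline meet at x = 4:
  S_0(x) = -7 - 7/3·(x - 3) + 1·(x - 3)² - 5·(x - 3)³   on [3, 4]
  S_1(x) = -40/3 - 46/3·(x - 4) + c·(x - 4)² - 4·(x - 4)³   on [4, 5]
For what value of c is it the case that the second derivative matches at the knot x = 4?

S_0''(x) = 2 - 30·(x - 3), so S_0''(4) = -28. On the right, S_1''(4) = 2c, so c = -14.

-14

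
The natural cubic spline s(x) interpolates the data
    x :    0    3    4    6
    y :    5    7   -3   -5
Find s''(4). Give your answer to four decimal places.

10.5532

Write σ_i for s''(x_i). With h_i = 3, 1, 2 and divided differences Δ_i = 2/3, -10, -1, the continuity of s' gives the tridiagonal system
  3·σ_0 + 8·σ_1 + 1·σ_2 = 6(Δ_1 - Δ_0) = -64
  1·σ_1 + 6·σ_2 + 2·σ_3 = 6(Δ_2 - Δ_1) = 54
Natural end conditions: σ_0 = σ_3 = 0.
Solving the tridiagonal system: σ_0 = 0, σ_1 = -438/47, σ_2 = 496/47, σ_3 = 0.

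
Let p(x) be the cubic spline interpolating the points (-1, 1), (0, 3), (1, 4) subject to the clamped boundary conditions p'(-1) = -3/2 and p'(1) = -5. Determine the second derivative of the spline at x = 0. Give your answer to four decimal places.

With M_i denoting the second derivative at x_i, h_i = 1, 1, and Δ_i = (y_(i+1) − y_i)/h_i = 2, 1:
  1·M_0 + 4·M_1 + 1·M_2 = 6(Δ_1 - Δ_0) = -6
Clamped end conditions give two more equations: 2h_0·M_0 + h_0·M_1 = 6(Δ_0 - p'(-1)) = 21 and h_1·M_1 + 2h_1·M_2 = 6(p'(1) - Δ_1) = -36.
Solving the tridiagonal system: M_0 = 41/4, M_1 = 1/2, M_2 = -73/4.

0.5000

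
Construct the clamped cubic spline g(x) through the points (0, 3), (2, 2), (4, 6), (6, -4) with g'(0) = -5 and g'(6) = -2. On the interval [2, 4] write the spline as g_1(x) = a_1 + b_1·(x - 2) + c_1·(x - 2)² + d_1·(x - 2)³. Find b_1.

Write m_i for g''(x_i). With h_i = 2, 2, 2 and divided differences Δ_i = -1/2, 2, -5, the continuity of g' gives the tridiagonal system
  2·m_0 + 8·m_1 + 2·m_2 = 6(Δ_1 - Δ_0) = 15
  2·m_1 + 8·m_2 + 2·m_3 = 6(Δ_2 - Δ_1) = -42
Clamped end conditions give two more equations: 2h_0·m_0 + h_0·m_1 = 6(Δ_0 - g'(0)) = 27 and h_2·m_2 + 2h_2·m_3 = 6(g'(6) - Δ_2) = 18.
Solving the tridiagonal system: m_0 = 11/2, m_1 = 5/2, m_2 = -8, m_3 = 17/2.
On [2, 4], with g_1(x) = a_1 + b_1·(x - 2) + c_1·(x - 2)² + d_1·(x - 2)³: c_1 = m_1/2 = 5/4, d_1 = (m_2 - m_1)/(6h_1) = -7/8, b_1 = Δ_1 - h_1(2m_1 + m_2)/6 = 3.

3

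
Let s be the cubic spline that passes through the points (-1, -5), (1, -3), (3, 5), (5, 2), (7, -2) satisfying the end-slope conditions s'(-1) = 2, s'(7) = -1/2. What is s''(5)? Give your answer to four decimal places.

0.4643

With σ_i denoting the second derivative at x_i, h_i = 2, 2, 2, 2, and Δ_i = (y_(i+1) − y_i)/h_i = 1, 4, -3/2, -2:
  2·σ_0 + 8·σ_1 + 2·σ_2 = 6(Δ_1 - Δ_0) = 18
  2·σ_1 + 8·σ_2 + 2·σ_3 = 6(Δ_2 - Δ_1) = -33
  2·σ_2 + 8·σ_3 + 2·σ_4 = 6(Δ_3 - Δ_2) = -3
Clamped end conditions give two more equations: 2h_0·σ_0 + h_0·σ_1 = 6(Δ_0 - s'(-1)) = -6 and h_3·σ_3 + 2h_3·σ_4 = 6(s'(7) - Δ_3) = 9.
Solving the tridiagonal system: σ_0 = -211/56, σ_1 = 127/28, σ_2 = -43/8, σ_3 = 13/28, σ_4 = 113/56.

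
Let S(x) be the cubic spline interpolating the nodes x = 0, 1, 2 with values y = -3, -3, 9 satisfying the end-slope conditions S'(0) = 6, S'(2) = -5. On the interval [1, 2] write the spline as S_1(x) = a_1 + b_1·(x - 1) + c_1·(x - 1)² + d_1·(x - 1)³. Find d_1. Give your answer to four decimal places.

-20.2500

Put M_i = S'' at the i-th knot. Here h = (1, 1) and Δ = (0, 12), so the interior equations h_(i-1)·M_(i-1) + 2(h_(i-1)+h_i)·M_i + h_i·M_(i+1) = 6(Δ_i − Δ_(i-1)) read
  1·M_0 + 4·M_1 + 1·M_2 = 6(Δ_1 - Δ_0) = 72
Clamped end conditions give two more equations: 2h_0·M_0 + h_0·M_1 = 6(Δ_0 - S'(0)) = -36 and h_1·M_1 + 2h_1·M_2 = 6(S'(2) - Δ_1) = -102.
Solving: M_0 = -83/2, M_1 = 47, M_2 = -149/2.
On [1, 2], with S_1(x) = a_1 + b_1·(x - 1) + c_1·(x - 1)² + d_1·(x - 1)³: c_1 = M_1/2 = 47/2, d_1 = (M_2 - M_1)/(6h_1) = -81/4, b_1 = Δ_1 - h_1(2M_1 + M_2)/6 = 35/4.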